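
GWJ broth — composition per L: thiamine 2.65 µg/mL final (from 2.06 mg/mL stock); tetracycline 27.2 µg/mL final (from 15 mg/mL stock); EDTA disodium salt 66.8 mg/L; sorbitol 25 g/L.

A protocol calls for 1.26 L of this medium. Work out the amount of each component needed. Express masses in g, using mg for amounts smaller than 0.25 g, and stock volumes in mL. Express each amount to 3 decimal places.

thiamine 1.621 mL; tetracycline 2.285 mL; EDTA disodium salt 84.168 mg; sorbitol 31.500 g

Working volume: 1.26 L.
thiamine: V = C2·V2/C1 = 2.65 µg/mL × 1260 mL ÷ 2060 µg/mL = 1.621 mL
tetracycline: V = C2·V2/C1 = 27.2 µg/mL × 1260 mL ÷ 15000 µg/mL = 2.285 mL
EDTA disodium salt: 66.8 mg/L × 1.26 L = 84.168 mg
sorbitol: 25 g/L × 1.26 L = 31.500 g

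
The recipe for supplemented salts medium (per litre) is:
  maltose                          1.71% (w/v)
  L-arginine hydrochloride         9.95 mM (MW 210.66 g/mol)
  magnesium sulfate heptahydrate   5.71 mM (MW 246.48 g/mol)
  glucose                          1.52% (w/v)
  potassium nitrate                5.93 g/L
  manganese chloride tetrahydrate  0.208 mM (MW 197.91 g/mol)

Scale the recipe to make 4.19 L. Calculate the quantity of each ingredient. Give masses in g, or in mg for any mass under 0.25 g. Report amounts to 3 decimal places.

Scale factor relative to 1 L: 4.19.
maltose: 1.71% w/v = 17.1 g/L → 17.1 × 4.19 L = 71.649 g
L-arginine hydrochloride: 9.95 mmol/L × 210.66 g/mol × 4.19 L ÷ 1000 = 8.783 g
magnesium sulfate heptahydrate: 5.71 mmol/L × 246.48 g/mol × 4.19 L ÷ 1000 = 5.897 g
glucose: 1.52 g per 100 mL × 4190 mL ÷ 100 = 63.688 g
potassium nitrate: 5.93 g/L × 4.19 L = 24.847 g
manganese chloride tetrahydrate: 0.208 mmol/L × 197.91 mg/mmol × 4.19 L = 172.483 mg

maltose 71.649 g; L-arginine hydrochloride 8.783 g; magnesium sulfate heptahydrate 5.897 g; glucose 63.688 g; potassium nitrate 24.847 g; manganese chloride tetrahydrate 172.483 mg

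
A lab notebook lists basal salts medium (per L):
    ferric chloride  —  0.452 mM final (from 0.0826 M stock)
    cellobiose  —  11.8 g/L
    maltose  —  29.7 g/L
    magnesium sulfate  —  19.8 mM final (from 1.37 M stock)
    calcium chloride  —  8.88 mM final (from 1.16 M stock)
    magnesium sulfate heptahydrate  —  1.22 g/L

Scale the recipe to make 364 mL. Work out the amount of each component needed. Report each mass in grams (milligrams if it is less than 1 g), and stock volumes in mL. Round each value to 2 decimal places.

ferric chloride 1.99 mL; cellobiose 4.30 g; maltose 10.81 g; magnesium sulfate 5.26 mL; calcium chloride 2.79 mL; magnesium sulfate heptahydrate 444.08 mg

Scale factor relative to 1 L: 0.364.
ferric chloride: C1V1 = C2V2 → 0.452 mM × 364 mL ÷ 82.6 mM = 1.99 mL
cellobiose: 11.8 g/L × 0.364 L = 4.30 g
maltose: 29.7 g/L × 0.364 L = 10.81 g
magnesium sulfate: C1V1 = C2V2 → 19.8 mM × 364 mL ÷ 1370 mM = 5.26 mL
calcium chloride: dilute stock: 8.88 mM × 364 mL ÷ 1160 mM = 2.79 mL
magnesium sulfate heptahydrate: 1.22 g/L × 0.364 L = 0.44408 g = 444.08 mg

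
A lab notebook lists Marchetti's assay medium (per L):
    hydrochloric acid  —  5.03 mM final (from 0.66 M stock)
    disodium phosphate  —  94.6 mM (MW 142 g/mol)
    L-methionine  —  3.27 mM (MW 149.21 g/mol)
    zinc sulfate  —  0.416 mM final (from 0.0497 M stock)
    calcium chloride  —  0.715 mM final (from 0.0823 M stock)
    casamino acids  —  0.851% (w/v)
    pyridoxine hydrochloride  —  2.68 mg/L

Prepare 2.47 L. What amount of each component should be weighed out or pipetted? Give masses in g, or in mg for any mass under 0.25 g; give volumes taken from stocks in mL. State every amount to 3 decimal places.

Scale factor relative to 1 L: 2.47.
hydrochloric acid: V = C2·V2/C1 = 5.03 mM × 2470 mL ÷ 660 mM = 18.824 mL
disodium phosphate: 94.6 mmol/L × 142 g/mol × 2.47 L ÷ 1000 = 33.180 g
L-methionine: 3.27 mmol/L × 149.21 g/mol × 2.47 L ÷ 1000 = 1.205 g
zinc sulfate: V = C2·V2/C1 = 0.416 mM × 2470 mL ÷ 49.7 mM = 20.674 mL
calcium chloride: C1V1 = C2V2 → 0.715 mM × 2470 mL ÷ 82.3 mM = 21.459 mL
casamino acids: 0.851 g per 100 mL × 2470 mL ÷ 100 = 21.020 g
pyridoxine hydrochloride: 2.68 mg/L × 2.47 L = 6.620 mg

hydrochloric acid 18.824 mL; disodium phosphate 33.180 g; L-methionine 1.205 g; zinc sulfate 20.674 mL; calcium chloride 21.459 mL; casamino acids 21.020 g; pyridoxine hydrochloride 6.620 mg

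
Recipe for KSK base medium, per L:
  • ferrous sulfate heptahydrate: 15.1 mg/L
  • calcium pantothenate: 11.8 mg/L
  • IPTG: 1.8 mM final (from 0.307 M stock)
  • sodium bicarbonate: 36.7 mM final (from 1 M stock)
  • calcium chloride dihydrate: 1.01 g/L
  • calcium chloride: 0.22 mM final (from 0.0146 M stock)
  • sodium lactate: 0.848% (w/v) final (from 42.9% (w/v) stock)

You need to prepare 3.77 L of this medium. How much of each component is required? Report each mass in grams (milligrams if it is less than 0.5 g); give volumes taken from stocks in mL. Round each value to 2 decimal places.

Working volume: 3.77 L.
ferrous sulfate heptahydrate: 15.1 mg/L × 3.77 L = 56.93 mg
calcium pantothenate: 11.8 mg/L × 3.77 L = 44.49 mg
IPTG: dilute stock: 1.8 mM × 3770 mL ÷ 307 mM = 22.10 mL
sodium bicarbonate: dilute stock: 36.7 mM × 3770 mL ÷ 1000 mM = 138.36 mL
calcium chloride dihydrate: 1.01 g/L × 3.77 L = 3.81 g
calcium chloride: C1V1 = C2V2 → 0.22 mM × 3770 mL ÷ 14.6 mM = 56.81 mL
sodium lactate: V = C2·V2/C1 = 0.848% ÷ 42.9% × 3770 mL = 74.52 mL

ferrous sulfate heptahydrate 56.93 mg; calcium pantothenate 44.49 mg; IPTG 22.10 mL; sodium bicarbonate 138.36 mL; calcium chloride dihydrate 3.81 g; calcium chloride 56.81 mL; sodium lactate 74.52 mL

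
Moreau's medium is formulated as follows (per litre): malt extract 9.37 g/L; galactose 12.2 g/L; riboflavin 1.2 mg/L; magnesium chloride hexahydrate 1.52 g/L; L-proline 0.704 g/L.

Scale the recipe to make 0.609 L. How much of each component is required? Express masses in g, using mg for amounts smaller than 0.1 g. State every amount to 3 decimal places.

Working volume: 0.609 L.
malt extract: 9.37 g/L × 0.609 L = 5.706 g
galactose: 12.2 g/L × 0.609 L = 7.430 g
riboflavin: 1.2 mg/L × 0.609 L = 0.731 mg
magnesium chloride hexahydrate: 1.52 g/L × 0.609 L = 0.926 g
L-proline: 0.704 g/L × 0.609 L = 0.429 g

malt extract 5.706 g; galactose 7.430 g; riboflavin 0.731 mg; magnesium chloride hexahydrate 0.926 g; L-proline 0.429 g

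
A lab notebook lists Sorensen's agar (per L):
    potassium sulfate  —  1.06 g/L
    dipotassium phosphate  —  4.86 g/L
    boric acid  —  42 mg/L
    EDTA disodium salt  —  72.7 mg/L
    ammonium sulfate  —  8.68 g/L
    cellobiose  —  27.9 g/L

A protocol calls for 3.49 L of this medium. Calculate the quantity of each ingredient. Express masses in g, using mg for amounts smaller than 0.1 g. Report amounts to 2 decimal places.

potassium sulfate 3.70 g; dipotassium phosphate 16.96 g; boric acid 0.15 g; EDTA disodium salt 0.25 g; ammonium sulfate 30.29 g; cellobiose 97.37 g

Scale factor relative to 1 L: 3.49.
potassium sulfate: 1.06 g/L × 3.49 L = 3.70 g
dipotassium phosphate: 4.86 g/L × 3.49 L = 16.96 g
boric acid: 42 mg/L × 3.49 L = 146.58 mg = 0.15 g
EDTA disodium salt: 72.7 mg/L × 3.49 L = 253.723 mg = 0.25 g
ammonium sulfate: 8.68 g/L × 3.49 L = 30.29 g
cellobiose: 27.9 g/L × 3.49 L = 97.37 g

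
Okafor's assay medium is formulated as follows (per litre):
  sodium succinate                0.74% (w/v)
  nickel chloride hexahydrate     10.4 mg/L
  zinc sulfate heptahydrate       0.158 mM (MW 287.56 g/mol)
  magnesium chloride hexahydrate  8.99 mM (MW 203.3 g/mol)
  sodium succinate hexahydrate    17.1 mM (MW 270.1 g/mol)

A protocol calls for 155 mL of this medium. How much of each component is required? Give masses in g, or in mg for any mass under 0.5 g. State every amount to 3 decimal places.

Target volume = 155 mL = 0.155 L.
sodium succinate: 0.74 g per 100 mL × 155 mL ÷ 100 = 1.147 g
nickel chloride hexahydrate: 10.4 mg/L × 0.155 L = 1.612 mg
zinc sulfate heptahydrate: 0.158 mmol/L × 287.56 mg/mmol × 0.155 L = 7.042 mg
magnesium chloride hexahydrate: 8.99 mmol/L × 203.3 mg/mmol × 0.155 L = 283.288 mg
sodium succinate hexahydrate: 17.1 mmol/L × 270.1 g/mol × 0.155 L ÷ 1000 = 0.716 g

sodium succinate 1.147 g; nickel chloride hexahydrate 1.612 mg; zinc sulfate heptahydrate 7.042 mg; magnesium chloride hexahydrate 283.288 mg; sodium succinate hexahydrate 0.716 g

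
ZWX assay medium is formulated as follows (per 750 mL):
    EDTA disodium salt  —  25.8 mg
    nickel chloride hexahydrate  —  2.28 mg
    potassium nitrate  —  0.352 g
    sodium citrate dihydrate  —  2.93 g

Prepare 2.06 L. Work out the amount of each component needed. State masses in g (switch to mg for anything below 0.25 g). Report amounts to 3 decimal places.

Ratio of target to recipe volume: 2060 / 750 = 2.74667.
EDTA disodium salt: 25.8 mg × (2060 mL / 750 mL) = 70.864 mg
nickel chloride hexahydrate: 2.28 mg × (2060 mL / 750 mL) = 6.262 mg
potassium nitrate: 0.352 g × (2060 mL / 750 mL) = 0.967 g
sodium citrate dihydrate: 2.93 g × (2060 mL / 750 mL) = 8.048 g

EDTA disodium salt 70.864 mg; nickel chloride hexahydrate 6.262 mg; potassium nitrate 0.967 g; sodium citrate dihydrate 8.048 g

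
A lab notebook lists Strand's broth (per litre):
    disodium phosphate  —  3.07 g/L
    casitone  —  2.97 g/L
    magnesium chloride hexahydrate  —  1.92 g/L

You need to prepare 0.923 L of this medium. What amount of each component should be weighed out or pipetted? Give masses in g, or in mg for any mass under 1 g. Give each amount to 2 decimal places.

Working volume: 0.923 L.
disodium phosphate: 3.07 g/L × 0.923 L = 2.83 g
casitone: 2.97 g/L × 0.923 L = 2.74 g
magnesium chloride hexahydrate: 1.92 g/L × 0.923 L = 1.77 g

disodium phosphate 2.83 g; casitone 2.74 g; magnesium chloride hexahydrate 1.77 g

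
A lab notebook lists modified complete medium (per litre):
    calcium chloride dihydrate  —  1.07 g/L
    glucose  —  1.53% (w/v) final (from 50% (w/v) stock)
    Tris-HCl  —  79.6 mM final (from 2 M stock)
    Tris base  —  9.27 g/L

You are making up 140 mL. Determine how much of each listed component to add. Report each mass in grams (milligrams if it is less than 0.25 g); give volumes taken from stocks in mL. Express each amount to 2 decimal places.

Working volume: 140 mL = 0.14 L.
calcium chloride dihydrate: 1.07 g/L × 0.14 L = 0.1498 g = 149.80 mg
glucose: C1V1 = C2V2 → 1.53% ÷ 50% × 140 mL = 4.28 mL
Tris-HCl: V = C2·V2/C1 = 79.6 mM × 140 mL ÷ 2000 mM = 5.57 mL
Tris base: 9.27 g/L × 0.14 L = 1.30 g

calcium chloride dihydrate 149.80 mg; glucose 4.28 mL; Tris-HCl 5.57 mL; Tris base 1.30 g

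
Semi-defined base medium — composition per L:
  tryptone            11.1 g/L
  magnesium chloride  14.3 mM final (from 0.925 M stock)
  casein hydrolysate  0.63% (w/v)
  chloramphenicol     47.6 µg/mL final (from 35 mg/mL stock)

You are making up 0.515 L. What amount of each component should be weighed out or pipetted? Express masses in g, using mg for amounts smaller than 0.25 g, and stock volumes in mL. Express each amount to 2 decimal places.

tryptone 5.72 g; magnesium chloride 7.96 mL; casein hydrolysate 3.24 g; chloramphenicol 0.70 mL

Working volume: 0.515 L.
tryptone: 11.1 g/L × 0.515 L = 5.72 g
magnesium chloride: V = C2·V2/C1 = 14.3 mM × 515 mL ÷ 925 mM = 7.96 mL
casein hydrolysate: 0.63 g per 100 mL × 515 mL ÷ 100 = 3.24 g
chloramphenicol: V = C2·V2/C1 = 47.6 µg/mL × 515 mL ÷ 35000 µg/mL = 0.70 mL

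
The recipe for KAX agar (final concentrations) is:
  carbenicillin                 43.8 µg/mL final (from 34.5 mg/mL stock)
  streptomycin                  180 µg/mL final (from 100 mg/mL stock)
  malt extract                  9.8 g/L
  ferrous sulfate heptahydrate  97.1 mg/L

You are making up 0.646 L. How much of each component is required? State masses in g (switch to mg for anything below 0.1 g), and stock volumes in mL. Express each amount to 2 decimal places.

carbenicillin 0.82 mL; streptomycin 1.16 mL; malt extract 6.33 g; ferrous sulfate heptahydrate 62.73 mg

Working volume: 0.646 L.
carbenicillin: V = C2·V2/C1 = 43.8 µg/mL × 646 mL ÷ 34500 µg/mL = 0.82 mL
streptomycin: V = C2·V2/C1 = 180 µg/mL × 646 mL ÷ 100000 µg/mL = 1.16 mL
malt extract: 9.8 g/L × 0.646 L = 6.33 g
ferrous sulfate heptahydrate: 97.1 mg/L × 0.646 L = 62.73 mg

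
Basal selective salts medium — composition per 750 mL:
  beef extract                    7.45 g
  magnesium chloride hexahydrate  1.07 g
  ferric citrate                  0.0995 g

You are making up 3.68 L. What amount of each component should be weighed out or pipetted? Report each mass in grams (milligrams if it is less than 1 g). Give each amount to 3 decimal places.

Ratio of target to recipe volume: 3680 / 750 = 4.90667.
beef extract: 7.45 g × (3680 mL / 750 mL) = 36.555 g
magnesium chloride hexahydrate: 1.07 g × (3680 mL / 750 mL) = 5.250 g
ferric citrate: 0.0995 g × (3680 mL / 750 mL) = 0.488213 g = 488.213 mg

beef extract 36.555 g; magnesium chloride hexahydrate 5.250 g; ferric citrate 488.213 mg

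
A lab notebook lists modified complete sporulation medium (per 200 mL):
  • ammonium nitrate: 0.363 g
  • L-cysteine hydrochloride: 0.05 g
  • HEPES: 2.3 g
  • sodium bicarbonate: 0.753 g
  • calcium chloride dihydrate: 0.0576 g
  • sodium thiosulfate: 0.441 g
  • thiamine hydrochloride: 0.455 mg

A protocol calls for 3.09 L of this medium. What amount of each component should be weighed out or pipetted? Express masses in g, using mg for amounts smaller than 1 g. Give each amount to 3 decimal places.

Scale factor = 3090 mL / 200 mL = 15.45.
ammonium nitrate: 0.363 g × (3090 mL / 200 mL) = 5.608 g
L-cysteine hydrochloride: 0.05 g × (3090 mL / 200 mL) = 0.7725 g = 772.500 mg
HEPES: 2.3 g × (3090 mL / 200 mL) = 35.535 g
sodium bicarbonate: 0.753 g × (3090 mL / 200 mL) = 11.634 g
calcium chloride dihydrate: 0.0576 g × (3090 mL / 200 mL) = 0.88992 g = 889.920 mg
sodium thiosulfate: 0.441 g × (3090 mL / 200 mL) = 6.813 g
thiamine hydrochloride: 0.455 mg × (3090 mL / 200 mL) = 7.030 mg

ammonium nitrate 5.608 g; L-cysteine hydrochloride 772.500 mg; HEPES 35.535 g; sodium bicarbonate 11.634 g; calcium chloride dihydrate 889.920 mg; sodium thiosulfate 6.813 g; thiamine hydrochloride 7.030 mg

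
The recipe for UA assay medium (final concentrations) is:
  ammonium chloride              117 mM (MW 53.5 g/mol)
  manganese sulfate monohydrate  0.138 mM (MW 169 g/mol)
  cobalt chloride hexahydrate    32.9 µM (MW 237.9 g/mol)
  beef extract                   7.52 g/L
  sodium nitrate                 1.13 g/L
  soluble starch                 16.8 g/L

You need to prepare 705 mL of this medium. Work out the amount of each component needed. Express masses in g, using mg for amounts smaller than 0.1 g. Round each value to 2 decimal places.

Target volume = 705 mL = 0.705 L.
ammonium chloride: 117 mmol/L × 53.5 g/mol × 0.705 L ÷ 1000 = 4.41 g
manganese sulfate monohydrate: 0.138 mmol/L × 169 mg/mmol × 0.705 L = 16.44 mg
cobalt chloride hexahydrate: 32.9 µmol/L × 237.9 g/mol × 0.705 L ÷ 1000 = 5.52 mg
beef extract: 7.52 g/L × 0.705 L = 5.30 g
sodium nitrate: 1.13 g/L × 0.705 L = 0.80 g
soluble starch: 16.8 g/L × 0.705 L = 11.84 g

ammonium chloride 4.41 g; manganese sulfate monohydrate 16.44 mg; cobalt chloride hexahydrate 5.52 mg; beef extract 5.30 g; sodium nitrate 0.80 g; soluble starch 11.84 g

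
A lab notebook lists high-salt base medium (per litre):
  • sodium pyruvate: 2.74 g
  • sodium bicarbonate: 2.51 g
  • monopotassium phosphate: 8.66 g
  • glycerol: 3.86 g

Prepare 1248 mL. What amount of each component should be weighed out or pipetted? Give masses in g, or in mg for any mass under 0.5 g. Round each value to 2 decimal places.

Ratio of target to recipe volume: 1248 / 1000 = 1.248.
sodium pyruvate: 2.74 g × (1248 mL / 1000 mL) = 3.42 g
sodium bicarbonate: 2.51 g × (1248 mL / 1000 mL) = 3.13 g
monopotassium phosphate: 8.66 g × (1248 mL / 1000 mL) = 10.81 g
glycerol: 3.86 g × (1248 mL / 1000 mL) = 4.82 g

sodium pyruvate 3.42 g; sodium bicarbonate 3.13 g; monopotassium phosphate 10.81 g; glycerol 4.82 g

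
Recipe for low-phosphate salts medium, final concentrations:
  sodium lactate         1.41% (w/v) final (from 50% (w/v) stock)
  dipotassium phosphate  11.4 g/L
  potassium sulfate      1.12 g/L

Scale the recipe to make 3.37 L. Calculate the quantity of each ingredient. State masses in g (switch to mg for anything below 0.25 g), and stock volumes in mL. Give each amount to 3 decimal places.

Scale factor relative to 1 L: 3.37.
sodium lactate: V = C2·V2/C1 = 1.41% ÷ 50% × 3370 mL = 95.034 mL
dipotassium phosphate: 11.4 g/L × 3.37 L = 38.418 g
potassium sulfate: 1.12 g/L × 3.37 L = 3.774 g

sodium lactate 95.034 mL; dipotassium phosphate 38.418 g; potassium sulfate 3.774 g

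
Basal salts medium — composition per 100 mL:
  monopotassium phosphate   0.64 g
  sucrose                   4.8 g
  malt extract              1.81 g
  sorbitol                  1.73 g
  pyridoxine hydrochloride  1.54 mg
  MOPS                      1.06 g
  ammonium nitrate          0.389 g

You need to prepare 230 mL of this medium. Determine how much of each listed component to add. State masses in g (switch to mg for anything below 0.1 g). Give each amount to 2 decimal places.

monopotassium phosphate 1.47 g; sucrose 11.04 g; malt extract 4.16 g; sorbitol 3.98 g; pyridoxine hydrochloride 3.54 mg; MOPS 2.44 g; ammonium nitrate 0.89 g

Scale factor = 230 mL / 100 mL = 2.3.
monopotassium phosphate: 0.64 g × (230 mL / 100 mL) = 1.47 g
sucrose: 4.8 g × (230 mL / 100 mL) = 11.04 g
malt extract: 1.81 g × (230 mL / 100 mL) = 4.16 g
sorbitol: 1.73 g × (230 mL / 100 mL) = 3.98 g
pyridoxine hydrochloride: 1.54 mg × (230 mL / 100 mL) = 3.54 mg
MOPS: 1.06 g × (230 mL / 100 mL) = 2.44 g
ammonium nitrate: 0.389 g × (230 mL / 100 mL) = 0.89 g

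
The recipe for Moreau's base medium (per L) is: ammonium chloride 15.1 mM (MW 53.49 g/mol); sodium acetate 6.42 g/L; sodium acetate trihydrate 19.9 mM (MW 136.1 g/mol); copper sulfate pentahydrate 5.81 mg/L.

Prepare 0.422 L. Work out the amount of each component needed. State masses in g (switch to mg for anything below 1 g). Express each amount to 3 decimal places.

Working volume: 0.422 L.
ammonium chloride: 15.1 mmol/L × 53.49 mg/mmol × 0.422 L = 340.849 mg
sodium acetate: 6.42 g/L × 0.422 L = 2.709 g
sodium acetate trihydrate: 19.9 mmol/L × 136.1 g/mol × 0.422 L ÷ 1000 = 1.143 g
copper sulfate pentahydrate: 5.81 mg/L × 0.422 L = 2.452 mg

ammonium chloride 340.849 mg; sodium acetate 2.709 g; sodium acetate trihydrate 1.143 g; copper sulfate pentahydrate 2.452 mg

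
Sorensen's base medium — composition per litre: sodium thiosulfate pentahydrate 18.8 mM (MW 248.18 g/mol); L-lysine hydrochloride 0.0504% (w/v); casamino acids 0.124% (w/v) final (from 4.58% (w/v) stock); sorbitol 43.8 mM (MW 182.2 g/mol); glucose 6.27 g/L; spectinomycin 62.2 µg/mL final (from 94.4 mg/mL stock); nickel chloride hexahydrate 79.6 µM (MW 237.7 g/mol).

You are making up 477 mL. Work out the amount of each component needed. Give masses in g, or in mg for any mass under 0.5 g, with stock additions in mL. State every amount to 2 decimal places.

Working volume: 477 mL = 0.477 L.
sodium thiosulfate pentahydrate: 18.8 mmol/L × 248.18 g/mol × 0.477 L ÷ 1000 = 2.23 g
L-lysine hydrochloride: 0.0504% w/v = 0.504 g/L → 0.504 × 0.477 L = 0.240408 g = 240.41 mg
casamino acids: dilute stock: 0.124% ÷ 4.58% × 477 mL = 12.91 mL
sorbitol: 43.8 mmol/L × 182.2 g/mol × 0.477 L ÷ 1000 = 3.81 g
glucose: 6.27 g/L × 0.477 L = 2.99 g
spectinomycin: dilute stock: 62.2 µg/mL × 477 mL ÷ 94400 µg/mL = 0.31 mL
nickel chloride hexahydrate: 79.6 µmol/L × 237.7 g/mol × 0.477 L ÷ 1000 = 9.03 mg

sodium thiosulfate pentahydrate 2.23 g; L-lysine hydrochloride 240.41 mg; casamino acids 12.91 mL; sorbitol 3.81 g; glucose 2.99 g; spectinomycin 0.31 mL; nickel chloride hexahydrate 9.03 mg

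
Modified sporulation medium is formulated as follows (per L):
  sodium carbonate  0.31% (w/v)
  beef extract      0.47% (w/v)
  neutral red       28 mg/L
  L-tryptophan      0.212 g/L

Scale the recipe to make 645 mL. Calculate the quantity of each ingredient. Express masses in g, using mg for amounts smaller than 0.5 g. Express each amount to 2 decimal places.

Scale factor relative to 1 L: 0.645.
sodium carbonate: 0.31 g per 100 mL × 645 mL ÷ 100 = 2.00 g
beef extract: 0.47% w/v = 4.7 g/L → 4.7 × 0.645 L = 3.03 g
neutral red: 28 mg/L × 0.645 L = 18.06 mg
L-tryptophan: 0.212 g/L × 0.645 L = 0.13674 g = 136.74 mg

sodium carbonate 2.00 g; beef extract 3.03 g; neutral red 18.06 mg; L-tryptophan 136.74 mg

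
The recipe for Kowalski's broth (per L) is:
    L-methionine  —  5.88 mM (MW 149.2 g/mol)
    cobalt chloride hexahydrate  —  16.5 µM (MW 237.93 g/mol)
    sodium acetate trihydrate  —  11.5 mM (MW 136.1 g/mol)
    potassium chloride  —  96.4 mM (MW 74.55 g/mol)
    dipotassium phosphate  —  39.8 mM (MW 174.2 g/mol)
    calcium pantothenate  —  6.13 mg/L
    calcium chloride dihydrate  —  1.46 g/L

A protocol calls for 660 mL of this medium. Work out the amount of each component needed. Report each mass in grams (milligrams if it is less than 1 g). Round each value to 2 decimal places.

Scale factor relative to 1 L: 0.66.
L-methionine: 5.88 mmol/L × 149.2 mg/mmol × 0.66 L = 579.02 mg
cobalt chloride hexahydrate: 16.5 µmol/L × 237.93 g/mol × 0.66 L ÷ 1000 = 2.59 mg
sodium acetate trihydrate: 11.5 mmol/L × 136.1 g/mol × 0.66 L ÷ 1000 = 1.03 g
potassium chloride: 96.4 mmol/L × 74.55 g/mol × 0.66 L ÷ 1000 = 4.74 g
dipotassium phosphate: 39.8 mmol/L × 174.2 g/mol × 0.66 L ÷ 1000 = 4.58 g
calcium pantothenate: 6.13 mg/L × 0.66 L = 4.05 mg
calcium chloride dihydrate: 1.46 g/L × 0.66 L = 0.9636 g = 963.60 mg

L-methionine 579.02 mg; cobalt chloride hexahydrate 2.59 mg; sodium acetate trihydrate 1.03 g; potassium chloride 4.74 g; dipotassium phosphate 4.58 g; calcium pantothenate 4.05 mg; calcium chloride dihydrate 963.60 mg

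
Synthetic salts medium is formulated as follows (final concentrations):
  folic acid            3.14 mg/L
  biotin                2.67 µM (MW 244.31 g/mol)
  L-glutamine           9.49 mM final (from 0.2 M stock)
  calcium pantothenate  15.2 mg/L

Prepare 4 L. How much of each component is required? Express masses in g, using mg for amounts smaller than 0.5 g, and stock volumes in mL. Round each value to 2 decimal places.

Working volume: 4 L.
folic acid: 3.14 mg/L × 4 L = 12.56 mg
biotin: 2.67 µmol/L × 244.31 g/mol × 4 L ÷ 1000 = 2.61 mg
L-glutamine: C1V1 = C2V2 → 9.49 mM × 4000 mL ÷ 200 mM = 189.80 mL
calcium pantothenate: 15.2 mg/L × 4 L = 60.80 mg

folic acid 12.56 mg; biotin 2.61 mg; L-glutamine 189.80 mL; calcium pantothenate 60.80 mg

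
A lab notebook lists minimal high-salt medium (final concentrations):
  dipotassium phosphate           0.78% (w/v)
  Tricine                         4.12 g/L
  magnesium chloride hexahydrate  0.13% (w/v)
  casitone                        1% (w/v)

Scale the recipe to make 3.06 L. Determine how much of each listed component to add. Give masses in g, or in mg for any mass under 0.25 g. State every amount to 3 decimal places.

Scale factor relative to 1 L: 3.06.
dipotassium phosphate: 0.78 g per 100 mL × 3060 mL ÷ 100 = 23.868 g
Tricine: 4.12 g/L × 3.06 L = 12.607 g
magnesium chloride hexahydrate: 0.13 g per 100 mL × 3060 mL ÷ 100 = 3.978 g
casitone: 1 g per 100 mL × 3060 mL ÷ 100 = 30.600 g

dipotassium phosphate 23.868 g; Tricine 12.607 g; magnesium chloride hexahydrate 3.978 g; casitone 30.600 g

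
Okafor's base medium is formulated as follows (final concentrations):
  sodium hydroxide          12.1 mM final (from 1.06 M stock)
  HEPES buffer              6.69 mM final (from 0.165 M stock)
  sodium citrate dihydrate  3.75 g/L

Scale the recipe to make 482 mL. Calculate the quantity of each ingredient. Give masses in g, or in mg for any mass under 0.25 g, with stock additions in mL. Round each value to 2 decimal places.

Scale factor relative to 1 L: 0.482.
sodium hydroxide: dilute stock: 12.1 mM × 482 mL ÷ 1060 mM = 5.50 mL
HEPES buffer: dilute stock: 6.69 mM × 482 mL ÷ 165 mM = 19.54 mL
sodium citrate dihydrate: 3.75 g/L × 0.482 L = 1.81 g

sodium hydroxide 5.50 mL; HEPES buffer 19.54 mL; sodium citrate dihydrate 1.81 g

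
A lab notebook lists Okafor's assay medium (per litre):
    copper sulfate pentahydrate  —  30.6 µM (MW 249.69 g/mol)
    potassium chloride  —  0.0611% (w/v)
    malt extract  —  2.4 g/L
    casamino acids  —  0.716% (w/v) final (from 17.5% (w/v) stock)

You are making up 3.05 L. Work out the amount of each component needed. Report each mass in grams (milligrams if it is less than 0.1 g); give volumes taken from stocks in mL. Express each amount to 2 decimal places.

copper sulfate pentahydrate 23.30 mg; potassium chloride 1.86 g; malt extract 7.32 g; casamino acids 124.79 mL

Scale factor relative to 1 L: 3.05.
copper sulfate pentahydrate: 30.6 µmol/L × 249.69 g/mol × 3.05 L ÷ 1000 = 23.30 mg
potassium chloride: 0.0611 g per 100 mL × 3050 mL ÷ 100 = 1.86 g
malt extract: 2.4 g/L × 3.05 L = 7.32 g
casamino acids: V = C2·V2/C1 = 0.716% ÷ 17.5% × 3050 mL = 124.79 mL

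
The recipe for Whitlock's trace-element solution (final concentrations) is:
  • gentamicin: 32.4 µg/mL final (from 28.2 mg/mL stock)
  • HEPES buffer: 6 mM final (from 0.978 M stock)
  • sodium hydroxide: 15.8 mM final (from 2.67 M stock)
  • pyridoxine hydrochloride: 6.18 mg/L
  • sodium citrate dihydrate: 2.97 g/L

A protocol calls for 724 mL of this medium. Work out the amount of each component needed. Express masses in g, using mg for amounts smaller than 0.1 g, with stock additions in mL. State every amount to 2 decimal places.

Target volume = 724 mL = 0.724 L.
gentamicin: V = C2·V2/C1 = 32.4 µg/mL × 724 mL ÷ 28200 µg/mL = 0.83 mL
HEPES buffer: C1V1 = C2V2 → 6 mM × 724 mL ÷ 978 mM = 4.44 mL
sodium hydroxide: V = C2·V2/C1 = 15.8 mM × 724 mL ÷ 2670 mM = 4.28 mL
pyridoxine hydrochloride: 6.18 mg/L × 0.724 L = 4.47 mg
sodium citrate dihydrate: 2.97 g/L × 0.724 L = 2.15 g

gentamicin 0.83 mL; HEPES buffer 4.44 mL; sodium hydroxide 4.28 mL; pyridoxine hydrochloride 4.47 mg; sodium citrate dihydrate 2.15 g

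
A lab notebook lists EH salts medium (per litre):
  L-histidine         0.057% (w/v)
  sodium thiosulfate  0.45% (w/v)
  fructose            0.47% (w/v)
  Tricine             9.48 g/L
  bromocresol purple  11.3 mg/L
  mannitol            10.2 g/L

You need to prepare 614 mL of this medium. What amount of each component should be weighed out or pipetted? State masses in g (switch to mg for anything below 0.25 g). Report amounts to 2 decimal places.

Scale factor relative to 1 L: 0.614.
L-histidine: 0.057% w/v = 0.57 g/L → 0.57 × 0.614 L = 0.35 g
sodium thiosulfate: 0.45% w/v = 4.5 g/L → 4.5 × 0.614 L = 2.76 g
fructose: 0.47 g per 100 mL × 614 mL ÷ 100 = 2.89 g
Tricine: 9.48 g/L × 0.614 L = 5.82 g
bromocresol purple: 11.3 mg/L × 0.614 L = 6.94 mg
mannitol: 10.2 g/L × 0.614 L = 6.26 g

L-histidine 0.35 g; sodium thiosulfate 2.76 g; fructose 2.89 g; Tricine 5.82 g; bromocresol purple 6.94 mg; mannitol 6.26 g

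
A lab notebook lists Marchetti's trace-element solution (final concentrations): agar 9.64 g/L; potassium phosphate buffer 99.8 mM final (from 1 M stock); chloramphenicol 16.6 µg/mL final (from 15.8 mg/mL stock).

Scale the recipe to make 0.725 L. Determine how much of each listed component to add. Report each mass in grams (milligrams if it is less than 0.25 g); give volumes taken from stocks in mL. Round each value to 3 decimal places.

agar 6.989 g; potassium phosphate buffer 72.355 mL; chloramphenicol 0.762 mL

Scale factor relative to 1 L: 0.725.
agar: 9.64 g/L × 0.725 L = 6.989 g
potassium phosphate buffer: dilute stock: 99.8 mM × 725 mL ÷ 1000 mM = 72.355 mL
chloramphenicol: V = C2·V2/C1 = 16.6 µg/mL × 725 mL ÷ 15800 µg/mL = 0.762 mL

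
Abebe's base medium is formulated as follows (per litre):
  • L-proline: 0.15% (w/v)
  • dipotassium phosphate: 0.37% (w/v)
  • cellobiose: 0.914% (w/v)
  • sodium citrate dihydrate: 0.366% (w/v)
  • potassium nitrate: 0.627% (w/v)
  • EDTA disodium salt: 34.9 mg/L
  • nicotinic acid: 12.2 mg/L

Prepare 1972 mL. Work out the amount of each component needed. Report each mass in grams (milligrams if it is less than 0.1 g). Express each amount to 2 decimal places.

L-proline 2.96 g; dipotassium phosphate 7.30 g; cellobiose 18.02 g; sodium citrate dihydrate 7.22 g; potassium nitrate 12.36 g; EDTA disodium salt 68.82 mg; nicotinic acid 24.06 mg

Target volume = 1972 mL = 1.972 L.
L-proline: 0.15% w/v = 1.5 g/L → 1.5 × 1.972 L = 2.96 g
dipotassium phosphate: 0.37 g per 100 mL × 1972 mL ÷ 100 = 7.30 g
cellobiose: 0.914 g per 100 mL × 1972 mL ÷ 100 = 18.02 g
sodium citrate dihydrate: 0.366 g per 100 mL × 1972 mL ÷ 100 = 7.22 g
potassium nitrate: 0.627% w/v = 6.27 g/L → 6.27 × 1.972 L = 12.36 g
EDTA disodium salt: 34.9 mg/L × 1.972 L = 68.82 mg
nicotinic acid: 12.2 mg/L × 1.972 L = 24.06 mg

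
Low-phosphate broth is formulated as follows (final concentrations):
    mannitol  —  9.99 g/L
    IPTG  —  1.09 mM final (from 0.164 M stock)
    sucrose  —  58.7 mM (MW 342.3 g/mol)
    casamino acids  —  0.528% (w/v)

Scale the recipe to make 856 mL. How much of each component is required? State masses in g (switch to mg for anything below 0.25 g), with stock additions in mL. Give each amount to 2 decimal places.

mannitol 8.55 g; IPTG 5.69 mL; sucrose 17.20 g; casamino acids 4.52 g

Target volume = 856 mL = 0.856 L.
mannitol: 9.99 g/L × 0.856 L = 8.55 g
IPTG: C1V1 = C2V2 → 1.09 mM × 856 mL ÷ 164 mM = 5.69 mL
sucrose: 58.7 mmol/L × 342.3 g/mol × 0.856 L ÷ 1000 = 17.20 g
casamino acids: 0.528% w/v = 5.28 g/L → 5.28 × 0.856 L = 4.52 g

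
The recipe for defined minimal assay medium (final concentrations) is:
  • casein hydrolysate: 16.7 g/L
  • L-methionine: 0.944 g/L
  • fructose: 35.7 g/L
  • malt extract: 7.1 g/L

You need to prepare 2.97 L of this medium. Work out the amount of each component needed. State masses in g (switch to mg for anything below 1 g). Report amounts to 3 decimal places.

casein hydrolysate 49.599 g; L-methionine 2.804 g; fructose 106.029 g; malt extract 21.087 g

Working volume: 2.97 L.
casein hydrolysate: 16.7 g/L × 2.97 L = 49.599 g
L-methionine: 0.944 g/L × 2.97 L = 2.804 g
fructose: 35.7 g/L × 2.97 L = 106.029 g
malt extract: 7.1 g/L × 2.97 L = 21.087 g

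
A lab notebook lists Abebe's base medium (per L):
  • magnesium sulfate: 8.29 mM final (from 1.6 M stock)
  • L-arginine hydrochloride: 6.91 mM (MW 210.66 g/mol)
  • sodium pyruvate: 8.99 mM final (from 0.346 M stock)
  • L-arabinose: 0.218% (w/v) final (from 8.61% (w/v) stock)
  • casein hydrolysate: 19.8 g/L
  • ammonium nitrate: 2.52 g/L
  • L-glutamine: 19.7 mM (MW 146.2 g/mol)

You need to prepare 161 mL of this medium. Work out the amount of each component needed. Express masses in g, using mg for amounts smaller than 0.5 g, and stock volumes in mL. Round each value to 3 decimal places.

magnesium sulfate 0.834 mL; L-arginine hydrochloride 234.361 mg; sodium pyruvate 4.183 mL; L-arabinose 4.076 mL; casein hydrolysate 3.188 g; ammonium nitrate 405.720 mg; L-glutamine 463.703 mg

Scale factor relative to 1 L: 0.161.
magnesium sulfate: C1V1 = C2V2 → 8.29 mM × 161 mL ÷ 1600 mM = 0.834 mL
L-arginine hydrochloride: 6.91 mmol/L × 210.66 mg/mmol × 0.161 L = 234.361 mg
sodium pyruvate: dilute stock: 8.99 mM × 161 mL ÷ 346 mM = 4.183 mL
L-arabinose: V = C2·V2/C1 = 0.218% ÷ 8.61% × 161 mL = 4.076 mL
casein hydrolysate: 19.8 g/L × 0.161 L = 3.188 g
ammonium nitrate: 2.52 g/L × 0.161 L = 0.40572 g = 405.720 mg
L-glutamine: 19.7 mmol/L × 146.2 mg/mmol × 0.161 L = 463.703 mg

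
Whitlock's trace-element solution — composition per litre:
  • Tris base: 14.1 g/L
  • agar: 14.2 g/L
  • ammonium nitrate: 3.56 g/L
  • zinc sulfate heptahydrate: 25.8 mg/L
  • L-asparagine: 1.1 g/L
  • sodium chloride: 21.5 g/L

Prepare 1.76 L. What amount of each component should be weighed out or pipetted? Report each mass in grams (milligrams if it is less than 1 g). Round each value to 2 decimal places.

Tris base 24.82 g; agar 24.99 g; ammonium nitrate 6.27 g; zinc sulfate heptahydrate 45.41 mg; L-asparagine 1.94 g; sodium chloride 37.84 g

Working volume: 1.76 L.
Tris base: 14.1 g/L × 1.76 L = 24.82 g
agar: 14.2 g/L × 1.76 L = 24.99 g
ammonium nitrate: 3.56 g/L × 1.76 L = 6.27 g
zinc sulfate heptahydrate: 25.8 mg/L × 1.76 L = 45.41 mg
L-asparagine: 1.1 g/L × 1.76 L = 1.94 g
sodium chloride: 21.5 g/L × 1.76 L = 37.84 g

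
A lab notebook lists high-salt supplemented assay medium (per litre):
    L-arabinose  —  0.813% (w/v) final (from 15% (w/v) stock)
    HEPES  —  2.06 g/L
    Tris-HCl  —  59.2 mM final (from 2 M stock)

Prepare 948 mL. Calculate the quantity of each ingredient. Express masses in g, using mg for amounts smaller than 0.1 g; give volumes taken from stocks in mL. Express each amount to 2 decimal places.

Target volume = 948 mL = 0.948 L.
L-arabinose: V = C2·V2/C1 = 0.813% ÷ 15% × 948 mL = 51.38 mL
HEPES: 2.06 g/L × 0.948 L = 1.95 g
Tris-HCl: dilute stock: 59.2 mM × 948 mL ÷ 2000 mM = 28.06 mL

L-arabinose 51.38 mL; HEPES 1.95 g; Tris-HCl 28.06 mL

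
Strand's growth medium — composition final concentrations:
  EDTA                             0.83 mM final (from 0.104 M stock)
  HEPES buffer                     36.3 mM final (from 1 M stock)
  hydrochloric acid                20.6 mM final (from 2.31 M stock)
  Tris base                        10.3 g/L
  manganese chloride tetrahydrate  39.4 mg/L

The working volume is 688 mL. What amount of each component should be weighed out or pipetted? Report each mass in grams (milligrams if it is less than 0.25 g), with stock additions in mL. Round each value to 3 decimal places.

Scale factor relative to 1 L: 0.688.
EDTA: dilute stock: 0.83 mM × 688 mL ÷ 104 mM = 5.491 mL
HEPES buffer: dilute stock: 36.3 mM × 688 mL ÷ 1000 mM = 24.974 mL
hydrochloric acid: C1V1 = C2V2 → 20.6 mM × 688 mL ÷ 2310 mM = 6.135 mL
Tris base: 10.3 g/L × 0.688 L = 7.086 g
manganese chloride tetrahydrate: 39.4 mg/L × 0.688 L = 27.107 mg

EDTA 5.491 mL; HEPES buffer 24.974 mL; hydrochloric acid 6.135 mL; Tris base 7.086 g; manganese chloride tetrahydrate 27.107 mg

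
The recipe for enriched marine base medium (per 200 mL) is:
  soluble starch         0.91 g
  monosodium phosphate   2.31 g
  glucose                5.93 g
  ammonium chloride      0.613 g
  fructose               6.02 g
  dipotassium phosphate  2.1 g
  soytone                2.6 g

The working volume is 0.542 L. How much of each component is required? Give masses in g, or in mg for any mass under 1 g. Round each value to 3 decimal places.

Scale factor = 542 mL / 200 mL = 2.71.
soluble starch: 0.91 g × (542 mL / 200 mL) = 2.466 g
monosodium phosphate: 2.31 g × (542 mL / 200 mL) = 6.260 g
glucose: 5.93 g × (542 mL / 200 mL) = 16.070 g
ammonium chloride: 0.613 g × (542 mL / 200 mL) = 1.661 g
fructose: 6.02 g × (542 mL / 200 mL) = 16.314 g
dipotassium phosphate: 2.1 g × (542 mL / 200 mL) = 5.691 g
soytone: 2.6 g × (542 mL / 200 mL) = 7.046 g

soluble starch 2.466 g; monosodium phosphate 6.260 g; glucose 16.070 g; ammonium chloride 1.661 g; fructose 16.314 g; dipotassium phosphate 5.691 g; soytone 7.046 g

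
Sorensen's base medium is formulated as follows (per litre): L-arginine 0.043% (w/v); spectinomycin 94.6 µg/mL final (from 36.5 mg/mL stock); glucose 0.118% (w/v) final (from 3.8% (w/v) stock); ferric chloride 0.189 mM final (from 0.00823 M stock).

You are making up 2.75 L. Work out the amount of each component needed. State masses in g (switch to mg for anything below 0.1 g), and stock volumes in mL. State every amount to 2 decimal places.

Working volume: 2.75 L.
L-arginine: 0.043% w/v = 0.43 g/L → 0.43 × 2.75 L = 1.18 g
spectinomycin: C1V1 = C2V2 → 94.6 µg/mL × 2750 mL ÷ 36500 µg/mL = 7.13 mL
glucose: C1V1 = C2V2 → 0.118% ÷ 3.8% × 2750 mL = 85.39 mL
ferric chloride: V = C2·V2/C1 = 0.189 mM × 2750 mL ÷ 8.23 mM = 63.15 mL

L-arginine 1.18 g; spectinomycin 7.13 mL; glucose 85.39 mL; ferric chloride 63.15 mL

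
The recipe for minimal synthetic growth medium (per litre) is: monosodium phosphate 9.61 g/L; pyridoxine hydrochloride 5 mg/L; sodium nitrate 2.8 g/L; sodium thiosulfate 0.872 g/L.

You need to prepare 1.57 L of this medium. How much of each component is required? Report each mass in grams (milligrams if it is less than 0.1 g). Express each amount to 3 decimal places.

monosodium phosphate 15.088 g; pyridoxine hydrochloride 7.850 mg; sodium nitrate 4.396 g; sodium thiosulfate 1.369 g

Working volume: 1.57 L.
monosodium phosphate: 9.61 g/L × 1.57 L = 15.088 g
pyridoxine hydrochloride: 5 mg/L × 1.57 L = 7.850 mg
sodium nitrate: 2.8 g/L × 1.57 L = 4.396 g
sodium thiosulfate: 0.872 g/L × 1.57 L = 1.369 g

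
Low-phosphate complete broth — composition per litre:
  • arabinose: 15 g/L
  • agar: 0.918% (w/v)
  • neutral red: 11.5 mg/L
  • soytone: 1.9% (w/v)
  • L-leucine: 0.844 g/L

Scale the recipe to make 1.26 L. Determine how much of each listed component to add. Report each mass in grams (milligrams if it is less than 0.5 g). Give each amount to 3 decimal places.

Scale factor relative to 1 L: 1.26.
arabinose: 15 g/L × 1.26 L = 18.900 g
agar: 0.918% w/v = 9.18 g/L → 9.18 × 1.26 L = 11.567 g
neutral red: 11.5 mg/L × 1.26 L = 14.490 mg
soytone: 1.9% w/v = 19 g/L → 19 × 1.26 L = 23.940 g
L-leucine: 0.844 g/L × 1.26 L = 1.063 g

arabinose 18.900 g; agar 11.567 g; neutral red 14.490 mg; soytone 23.940 g; L-leucine 1.063 g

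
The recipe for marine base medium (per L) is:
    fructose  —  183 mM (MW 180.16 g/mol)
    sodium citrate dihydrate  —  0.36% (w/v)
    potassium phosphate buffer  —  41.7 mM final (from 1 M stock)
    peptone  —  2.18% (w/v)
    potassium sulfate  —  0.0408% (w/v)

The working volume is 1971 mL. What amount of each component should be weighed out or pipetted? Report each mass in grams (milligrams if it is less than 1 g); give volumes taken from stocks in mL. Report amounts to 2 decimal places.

Working volume: 1971 mL = 1.971 L.
fructose: 183 mmol/L × 180.16 g/mol × 1.971 L ÷ 1000 = 64.98 g
sodium citrate dihydrate: 0.36% w/v = 3.6 g/L → 3.6 × 1.971 L = 7.10 g
potassium phosphate buffer: V = C2·V2/C1 = 41.7 mM × 1971 mL ÷ 1000 mM = 82.19 mL
peptone: 2.18% w/v = 21.8 g/L → 21.8 × 1.971 L = 42.97 g
potassium sulfate: 0.0408% w/v = 0.408 g/L → 0.408 × 1.971 L = 0.804168 g = 804.17 mg

fructose 64.98 g; sodium citrate dihydrate 7.10 g; potassium phosphate buffer 82.19 mL; peptone 42.97 g; potassium sulfate 804.17 mg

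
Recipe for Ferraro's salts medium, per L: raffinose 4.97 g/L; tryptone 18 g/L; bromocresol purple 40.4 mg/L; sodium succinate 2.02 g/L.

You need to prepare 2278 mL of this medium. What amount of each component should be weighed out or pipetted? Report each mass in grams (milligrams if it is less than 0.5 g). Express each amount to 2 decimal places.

Scale factor relative to 1 L: 2.278.
raffinose: 4.97 g/L × 2.278 L = 11.32 g
tryptone: 18 g/L × 2.278 L = 41.00 g
bromocresol purple: 40.4 mg/L × 2.278 L = 92.03 mg
sodium succinate: 2.02 g/L × 2.278 L = 4.60 g

raffinose 11.32 g; tryptone 41.00 g; bromocresol purple 92.03 mg; sodium succinate 4.60 g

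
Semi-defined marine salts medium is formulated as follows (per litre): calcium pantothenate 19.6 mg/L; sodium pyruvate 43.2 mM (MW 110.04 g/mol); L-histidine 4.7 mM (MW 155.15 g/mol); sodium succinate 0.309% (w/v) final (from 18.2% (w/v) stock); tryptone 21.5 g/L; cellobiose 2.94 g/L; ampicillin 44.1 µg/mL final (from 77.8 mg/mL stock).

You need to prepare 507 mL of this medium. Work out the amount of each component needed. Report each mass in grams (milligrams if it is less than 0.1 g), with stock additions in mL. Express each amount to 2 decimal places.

calcium pantothenate 9.94 mg; sodium pyruvate 2.41 g; L-histidine 0.37 g; sodium succinate 8.61 mL; tryptone 10.90 g; cellobiose 1.49 g; ampicillin 0.29 mL

Target volume = 507 mL = 0.507 L.
calcium pantothenate: 19.6 mg/L × 0.507 L = 9.94 mg
sodium pyruvate: 43.2 mmol/L × 110.04 g/mol × 0.507 L ÷ 1000 = 2.41 g
L-histidine: 4.7 mmol/L × 155.15 g/mol × 0.507 L ÷ 1000 = 0.37 g
sodium succinate: V = C2·V2/C1 = 0.309% ÷ 18.2% × 507 mL = 8.61 mL
tryptone: 21.5 g/L × 0.507 L = 10.90 g
cellobiose: 2.94 g/L × 0.507 L = 1.49 g
ampicillin: dilute stock: 44.1 µg/mL × 507 mL ÷ 77800 µg/mL = 0.29 mL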